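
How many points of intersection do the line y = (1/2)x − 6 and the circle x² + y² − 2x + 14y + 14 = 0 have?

2

Substituting the line into the circle gives 5x² − 4x − 136 = 0.
Discriminant = (−4)² − 4·5·(−136) = 2736 > 0.
Two real roots: the line is a secant.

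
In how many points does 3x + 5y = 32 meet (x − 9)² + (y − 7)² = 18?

Substituting the line into the circle gives 34x² − 432x + 1584 = 0.
Discriminant = (−432)² − 4·34·(1584) = −28800 < 0.
No real roots: the line does not meet the circle.

0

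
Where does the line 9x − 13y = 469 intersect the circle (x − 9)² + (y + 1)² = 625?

(16, −25) and (29, −16)

From the line, y = (−469 + 9x)/13. Substituting:
250x² − 11250x + 116000 = 0  ⟹  x² − 45x + 464 = 0
x = 29 or x = 16, giving (29, −16) and (16, −25).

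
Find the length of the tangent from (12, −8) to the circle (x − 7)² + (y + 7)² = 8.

With centre O = (7, −7), |OP|² = 26 and r² = 8.
The tangent meets the radius at right angles, so tangent² = |PO|² − r² = 26 − 8 = 18.

3√2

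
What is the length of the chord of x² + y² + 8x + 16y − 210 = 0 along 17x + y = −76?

The distance from (−4, −8) to the line is 0/√290, and r² = 290.
Chord = 2√(r² − d²) = 2·√(290) = 2√290.

2√290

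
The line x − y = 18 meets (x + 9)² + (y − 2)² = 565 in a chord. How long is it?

17√2

The distance from (−9, 2) to the line is 29/√2, and r² = 565.
Half the chord is √(r² − d²) = √(289/2), so the full chord is 17√2.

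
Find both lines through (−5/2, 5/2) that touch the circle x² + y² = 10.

3x − y = −10 and x − 3y = −10

Write the tangent as mx − y + (5/2 − m·(−5/2)) = 0 and set its distance from the centre to √10:
[m·(5/2) − (−5/2)]² = 10(m² + 1)
3m² − 10m + 3 = 0, so m = 3 or m = 1/3.
Through (−5/2, 5/2) these give 3x − y = −10 and x − 3y = −10.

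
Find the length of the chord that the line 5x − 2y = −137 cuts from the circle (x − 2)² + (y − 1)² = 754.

2√29

From the line, y = (137 + 5x)/2. Substituting:
29x² + 1334x + 15225 = 0  ⟹  x² + 46x + 525 = 0
x = −21 or x = −25, giving (−21, 16) and (−25, 6).
|(−21, 16) − (−25, 6)| = √((4)² + (10)²) = 2√29.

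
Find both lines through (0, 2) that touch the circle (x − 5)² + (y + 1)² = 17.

x − 4y = −8 and 4x + y = 2

Let a tangent through (0, 2) have slope m. Its distance from (5, −1) must equal √17:
(5m − (−3))² = 17(m² + 1)
4m² + 15m − 4 = 0, so m = 1/4 or m = −4.
Through (0, 2) these give x − 4y = −8 and 4x + y = 2.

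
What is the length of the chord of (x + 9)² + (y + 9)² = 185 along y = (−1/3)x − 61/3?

The distance from (−9, −9) to the line is 25/√10, and r² = 185.
Half the chord is √(r² − d²) = √(245/2), so the full chord is 7√10.

7√10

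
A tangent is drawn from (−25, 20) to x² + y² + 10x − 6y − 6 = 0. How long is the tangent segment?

√649

With centre O = (−5, 3), |OP|² = 689 and r² = 40.
The tangent meets the radius at right angles, so tangent² = |PO|² − r² = 689 − 40 = 649.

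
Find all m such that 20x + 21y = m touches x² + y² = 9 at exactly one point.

m = −87 or m = 87

Tangency holds when the distance from the centre (0, 0) to the line equals the radius 3:
|20·0 + 21·0 − m| / √841 = 3
|m| = 3·29, so m = 87 or m = −87.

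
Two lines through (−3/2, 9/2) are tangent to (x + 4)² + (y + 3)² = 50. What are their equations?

x + y = 3 and x − 7y = −33

A line y − (9/2) = m(x − (−3/2)) is tangent when its distance from (−4, −3) is 5√2:
[m·(−5/2) − (−15/2)]² = 50(m² + 1)
7m² + 6m − 1 = 0, so m = −1 or m = 1/7.
With m = −1: x + y = 3. With m = 1/7: x − 7y = −33.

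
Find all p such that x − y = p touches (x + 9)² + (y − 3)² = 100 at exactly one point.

For a tangent, require d(centre, line) = r = 10.
|1·(−9) − 1·3 − p| / √2 = 10
|p − (−12)| = 10√2.

p = −12 ± 10√2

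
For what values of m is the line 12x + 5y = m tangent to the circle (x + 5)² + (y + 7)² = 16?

m = −147 or m = −43

The line touches the circle iff its distance from (−5, −7) is 4:
|12·(−5) + 5·(−7) − m| / √169 = 4
|m − (−95)| = 4·13, so m = −43 or m = −147.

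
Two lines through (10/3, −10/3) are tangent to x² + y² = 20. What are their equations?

2x − y = 10 and x − 2y = 10

Let a tangent through (10/3, −10/3) have slope m. Its distance from (0, 0) must equal 2√5:
(−10/3m − (10/3))² = 20(m² + 1)
2m² − 5m + 2 = 0, so m = 2 or m = 1/2.
With m = 2: 2x − y = 10. With m = 1/2: x − 2y = 10.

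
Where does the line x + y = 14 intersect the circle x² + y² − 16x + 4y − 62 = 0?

(5, 9) and (19, −5)

Substitute y = −x + 14:
2x² − 48x + 190 = 0  ⟹  x² − 24x + 95 = 0
x = 19 or x = 5, giving (19, −5) and (5, 9).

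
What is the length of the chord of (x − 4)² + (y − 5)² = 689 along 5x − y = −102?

5√26

Substitute y = 5x + 102:
26x² + 962x + 8736 = 0  ⟹  x² + 37x + 336 = 0
x = −16 or x = −21, giving (−16, 22) and (−21, −3).
Chord length = distance between (−16, 22) and (−21, −3) = √650 = 5√26.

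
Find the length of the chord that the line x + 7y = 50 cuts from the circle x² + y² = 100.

10√2

From the line, y = (50 − x)/7. Substituting:
50x² − 100x − 2400 = 0  ⟹  x² − 2x − 48 = 0
x = 8 or x = −6, giving (8, 6) and (−6, 8).
Chord length = distance between (8, 6) and (−6, 8) = √200 = 10√2.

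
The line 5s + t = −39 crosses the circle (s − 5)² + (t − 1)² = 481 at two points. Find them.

Substitute t = −5s − 39:
26s² + 390s + 1144 = 0  ⟹  s² + 15s + 44 = 0
s = −4 or s = −11, giving (−4, −19) and (−11, 16).

(−11, 16) and (−4, −19)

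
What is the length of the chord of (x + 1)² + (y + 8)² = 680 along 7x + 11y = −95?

4√170

Express y = (−95 − 7x)/11 and substitute into the circle:
170x² + 340x − 82110 = 0  ⟹  x² + 2x − 483 = 0
x = 21 or x = −23, giving (21, −22) and (−23, 6).
|(21, −22) − (−23, 6)| = √((44)² + (−28)²) = 4√170.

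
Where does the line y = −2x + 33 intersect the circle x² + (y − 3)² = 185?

From the line, y = −2x + 33. Substituting:
5x² − 120x + 715 = 0  ⟹  x² − 24x + 143 = 0
x = 13 or x = 11, giving (13, 7) and (11, 11).

(11, 11) and (13, 7)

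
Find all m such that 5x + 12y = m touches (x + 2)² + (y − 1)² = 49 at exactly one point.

m = −89 or m = 93

The line touches the circle iff its distance from (−2, 1) is 7:
|5·(−2) + 12·1 − m| / √169 = 7
|m − (2)| = 7·13, so m = 93 or m = −89.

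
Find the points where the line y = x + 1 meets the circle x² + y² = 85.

(−7, −6) and (6, 7)

Express y = x + 1 and substitute into the circle:
2x² + 2x − 84 = 0  ⟹  x² + x − 42 = 0
x = 6 or x = −7, giving (6, 7) and (−7, −6).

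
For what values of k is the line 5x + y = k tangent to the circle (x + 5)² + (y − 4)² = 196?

For a tangent, require d(centre, line) = r = 14.
|5·(−5) + 1·4 − k| / √26 = 14
|k − (−21)| = 14√26.

k = −21 ± 14√26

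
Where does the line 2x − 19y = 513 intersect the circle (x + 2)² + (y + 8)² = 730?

(−19, −29) and (19, −25)

Substitute y = (−513 + 2x)/19:
365x² − 131765 = 0  ⟹  x² − 361 = 0
x = 19 or x = −19, giving (19, −25) and (−19, −29).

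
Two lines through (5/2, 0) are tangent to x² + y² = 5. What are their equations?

Write the tangent as mx − y + (0 − m·(5/2)) = 0 and set its distance from the centre to √5:
[m·(−5/2) − (0)]² = 5(m² + 1)
m² − 4 = 0, so m = −2 or m = 2.
With m = −2: 2x + y = 5. With m = 2: 2x − y = 5.

2x + y = 5 and 2x − y = 5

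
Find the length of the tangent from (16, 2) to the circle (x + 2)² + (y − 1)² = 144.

√181

Centre (−2, 1), r² = 144. |PO|² = (18)² + (1)² = 325.
By the tangent–radius right angle, tangent length = √(|PO|² − r²) = √181.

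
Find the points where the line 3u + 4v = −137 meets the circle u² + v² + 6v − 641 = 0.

(−19, −20) and (−11, −26)

From the line, v = (−137 − 3u)/4. Substituting:
25u² + 750u + 5225 = 0  ⟹  u² + 30u + 209 = 0
u = −11 or u = −19, giving (−11, −26) and (−19, −20).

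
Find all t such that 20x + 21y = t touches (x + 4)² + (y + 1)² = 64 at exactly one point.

For a tangent, require d(centre, line) = r = 8.
|20·(−4) + 21·(−1) − t| / √841 = 8
|t − (−101)| = 8·29, so t = 131 or t = −333.

t = −333 or t = 131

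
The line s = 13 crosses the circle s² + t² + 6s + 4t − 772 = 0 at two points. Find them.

(13, −25) and (13, 21)

The line gives s = 13. Substituting into the circle:
t² + 4t − 525 = 0
t = 21 or t = −25, giving (13, 21) and (13, −25).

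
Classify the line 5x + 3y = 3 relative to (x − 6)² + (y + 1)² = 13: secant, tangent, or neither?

neither

d² = (5·6 + 3·(−1) − (3))²/34 = 288/17; r² = 13.
Since d² > r², the line lies outside the circle.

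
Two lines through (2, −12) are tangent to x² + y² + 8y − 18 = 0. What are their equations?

A line y − (−12) = m(x − (2)) is tangent when its distance from (0, −4) is √34:
(−2m − (8))² = 34(m² + 1)
15m² − 16m − 15 = 0, so m = −3/5 or m = 5/3.
Through (2, −12) these give 3x + 5y = −54 and 5x − 3y = 46.

3x + 5y = −54 and 5x − 3y = 46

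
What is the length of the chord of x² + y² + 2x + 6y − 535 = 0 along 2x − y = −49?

6√5

Express y = 2x + 49 and substitute into the circle:
5x² + 210x + 2160 = 0  ⟹  x² + 42x + 432 = 0
x = −18 or x = −24, giving (−18, 13) and (−24, 1).
|(−18, 13) − (−24, 1)| = √((6)² + (12)²) = 6√5.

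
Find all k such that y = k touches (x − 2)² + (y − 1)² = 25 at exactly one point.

For a tangent, require d(centre, line) = r = 5.
|0·2 + 1·1 − k| / √1 = 5
|k − (1)| = 5, so k = 6 or k = −4.

k = −4 or k = 6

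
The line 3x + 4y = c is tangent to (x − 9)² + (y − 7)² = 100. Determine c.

c = 5 or c = 105

Tangency holds when the distance from the centre (9, 7) to the line equals the radius 10:
|3·9 + 4·7 − c| / √25 = 10
|c − (55)| = 10·5, so c = 105 or c = 5.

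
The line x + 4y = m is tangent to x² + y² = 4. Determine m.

Tangency holds when the distance from the centre (0, 0) to the line equals the radius 2:
|1·0 + 4·0 − m| / √17 = 2
|m| = 2√17.

m = ±2√17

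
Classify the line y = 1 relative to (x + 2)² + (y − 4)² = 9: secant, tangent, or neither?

tangent

Centre (−2, 4), r² = 9. Distance² from centre to line = (3)² = 9.
Since d² = r², the line is tangent.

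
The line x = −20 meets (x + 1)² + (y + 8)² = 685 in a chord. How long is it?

36

Centre (−1, −8), r² = 685. Perpendicular distance d from centre to line = |19| / √1 = 19.
Chord = 2√(r² − d²) = 2·√(324) = 36.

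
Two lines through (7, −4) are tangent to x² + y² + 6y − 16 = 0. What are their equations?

4x + 3y = 16 and 3x − 4y = 37

Write the tangent as mx − y + (−4 − m·(7)) = 0 and set its distance from the centre to 5:
(−7m − (1))² = 25(m² + 1)
12m² + 7m − 12 = 0, so m = −4/3 or m = 3/4.
With m = −4/3: 4x + 3y = 16. With m = 3/4: 3x − 4y = 37.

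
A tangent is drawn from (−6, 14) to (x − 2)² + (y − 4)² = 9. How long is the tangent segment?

√155

Centre (2, 4), r² = 9. |PO|² = (−8)² + (10)² = 164.
By the tangent–radius right angle, tangent length = √(|PO|² − r²) = √155.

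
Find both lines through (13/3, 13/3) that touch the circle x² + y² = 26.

Write the tangent as mx − y + (13/3 − m·(13/3)) = 0 and set its distance from the centre to √26:
(−13/3m − (−13/3))² = 26(m² + 1)
5m² + 26m + 5 = 0, so m = −1/5 or m = −5.
Through (13/3, 13/3) these give x + 5y = 26 and 5x + y = 26.

x + 5y = 26 and 5x + y = 26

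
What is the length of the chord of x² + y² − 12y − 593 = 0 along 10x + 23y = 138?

2√629

The distance from (0, 6) to the line is 0/√629, and r² = 629.
Half the chord is √(r² − d²) = √(629), so the full chord is 2√629.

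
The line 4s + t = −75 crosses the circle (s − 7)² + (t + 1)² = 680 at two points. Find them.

(−19, 1) and (−15, −15)

Express t = −4s − 75 and substitute into the circle:
17s² + 578s + 4845 = 0  ⟹  s² + 34s + 285 = 0
s = −15 or s = −19, giving (−15, −15) and (−19, 1).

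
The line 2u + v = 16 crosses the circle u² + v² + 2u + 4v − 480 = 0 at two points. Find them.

From the line, v = −2u + 16. Substituting:
5u² − 70u − 160 = 0  ⟹  u² − 14u − 32 = 0
u = 16 or u = −2, giving (16, −16) and (−2, 20).

(−2, 20) and (16, −16)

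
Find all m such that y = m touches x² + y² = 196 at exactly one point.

m = −14 or m = 14

For a tangent, require d(centre, line) = r = 14.
|0·0 + 1·0 − m| / √1 = 14
|m| = 14, so m = 14 or m = −14.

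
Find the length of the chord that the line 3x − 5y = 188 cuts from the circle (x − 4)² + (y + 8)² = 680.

Express y = (−188 + 3x)/5 and substitute into the circle:
34x² − 1088x + 5304 = 0  ⟹  x² − 32x + 156 = 0
x = 26 or x = 6, giving (26, −22) and (6, −34).
|(26, −22) − (6, −34)| = √((20)² + (12)²) = 4√34.

4√34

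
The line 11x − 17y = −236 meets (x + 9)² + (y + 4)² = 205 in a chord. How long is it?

Centre (−9, −4), r² = 205. Perpendicular distance d from centre to line = |205| / √410 = 205/√410.
Chord = 2√(r² − d²) = 2·√(205/2) = √410.

√410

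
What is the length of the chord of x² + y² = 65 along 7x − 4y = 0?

2√65

The distance from (0, 0) to the line is 0/√65, and r² = 65.
Half the chord is √(r² − d²) = √(65), so the full chord is 2√65.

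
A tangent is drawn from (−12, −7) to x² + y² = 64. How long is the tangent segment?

With centre O = (0, 0), |OP|² = 193 and r² = 64.
By the tangent–radius right angle, tangent length = √(|PO|² − r²) = √129.

√129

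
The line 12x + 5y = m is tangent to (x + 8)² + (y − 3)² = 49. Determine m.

The line touches the circle iff its distance from (−8, 3) is 7:
|12·(−8) + 5·3 − m| / √169 = 7
|m − (−81)| = 7·13, so m = 10 or m = −172.

m = −172 or m = 10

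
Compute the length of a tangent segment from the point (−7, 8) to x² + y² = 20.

√93

With centre O = (0, 0), |OP|² = 113 and r² = 20.
By the tangent–radius right angle, tangent length = √(|PO|² − r²) = √93.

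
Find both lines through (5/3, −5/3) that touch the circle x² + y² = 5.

2x − y = 5 and x − 2y = 5

A line y − (−5/3) = m(x − (5/3)) is tangent when its distance from (0, 0) is √5:
[m·(−5/3) − (5/3)]² = 5(m² + 1)
2m² − 5m + 2 = 0, so m = 2 or m = 1/2.
With m = 2: 2x − y = 5. With m = 1/2: x − 2y = 5.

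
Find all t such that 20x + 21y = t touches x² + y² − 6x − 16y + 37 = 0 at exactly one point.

For a tangent, require d(centre, line) = r = 6.
|20·3 + 21·8 − t| / √841 = 6
|t − (228)| = 6·29, so t = 402 or t = 54.

t = 54 or t = 402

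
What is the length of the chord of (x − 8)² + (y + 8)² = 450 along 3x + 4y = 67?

30

From the line, y = (67 − 3x)/4. Substituting:
25x² − 850x + 3625 = 0  ⟹  x² − 34x + 145 = 0
x = 29 or x = 5, giving (29, −5) and (5, 13).
|(29, −5) − (5, 13)| = √((24)² + (−18)²) = 30.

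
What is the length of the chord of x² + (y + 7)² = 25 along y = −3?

6

From the line, y = −3. Substituting:
x² − 9 = 0
x = 3 or x = −3, giving (3, −3) and (−3, −3).
Chord length = distance between (3, −3) and (−3, −3) = √36 = 6.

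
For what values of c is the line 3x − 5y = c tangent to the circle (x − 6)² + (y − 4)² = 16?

The line touches the circle iff its distance from (6, 4) is 4:
|3·6 − 5·4 − c| / √34 = 4
|c − (−2)| = 4√34.

c = −2 ± 4√34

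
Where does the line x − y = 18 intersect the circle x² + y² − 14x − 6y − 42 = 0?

(13, −5) and (15, −3)

Substitute y = x − 18:
2x² − 56x + 390 = 0  ⟹  x² − 28x + 195 = 0
x = 15 or x = 13, giving (15, −3) and (13, −5).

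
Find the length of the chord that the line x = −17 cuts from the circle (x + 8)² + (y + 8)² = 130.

The line gives x = −17. Substituting into the circle:
y² + 16y + 15 = 0
y = −1 or y = −15, giving (−17, −1) and (−17, −15).
Chord length = distance between (−17, −1) and (−17, −15) = √196 = 14.

14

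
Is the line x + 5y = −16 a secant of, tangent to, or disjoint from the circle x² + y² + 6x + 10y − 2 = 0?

secant

d² = (1·(−3) + 5·(−5) − (−16))²/26 = 72/13; r² = 36.
Since d² < r², the line cuts the circle twice.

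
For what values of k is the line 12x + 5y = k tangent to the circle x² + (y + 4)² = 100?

For a tangent, require d(centre, line) = r = 10.
|12·0 + 5·(−4) − k| / √169 = 10
|k − (−20)| = 10·13, so k = 110 or k = −150.

k = −150 or k = 110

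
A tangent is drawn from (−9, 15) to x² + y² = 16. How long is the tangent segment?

Centre (0, 0), r² = 16. |PO|² = (−9)² + (15)² = 306.
Power of the point: PT² = |PO|² − r² = 290, so PT = √290.

√290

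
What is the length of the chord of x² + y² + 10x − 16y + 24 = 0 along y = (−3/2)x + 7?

4√13

Centre (−5, 8), r² = 65. Perpendicular distance d from centre to line = |−13| / √13 = 13/√13.
Half the chord is √(r² − d²) = √(52), so the full chord is 4√13.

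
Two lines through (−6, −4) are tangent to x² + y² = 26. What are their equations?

Let a tangent through (−6, −4) have slope m. Its distance from (0, 0) must equal √26:
(6m − (4))² = 26(m² + 1)
5m² − 24m − 5 = 0, so m = 5 or m = −1/5.
With m = 5: 5x − y = −26. With m = −1/5: x + 5y = −26.

5x − y = −26 and x + 5y = −26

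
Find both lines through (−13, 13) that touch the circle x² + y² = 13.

A line y − (13) = m(x − (−13)) is tangent when its distance from (0, 0) is √13:
(13m − (−13))² = 13(m² + 1)
6m² + 13m + 6 = 0, so m = −3/2 or m = −2/3.
Through (−13, 13) these give 3x + 2y = −13 and 2x + 3y = 13.

3x + 2y = −13 and 2x + 3y = 13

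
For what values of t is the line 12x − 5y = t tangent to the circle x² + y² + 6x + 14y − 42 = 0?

t = −131 or t = 129

For a tangent, require d(centre, line) = r = 10.
|12·(−3) − 5·(−7) − t| / √169 = 10
|t − (−1)| = 10·13, so t = 129 or t = −131.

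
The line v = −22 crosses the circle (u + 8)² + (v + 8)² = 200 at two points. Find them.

From the line, v = −22. Substituting:
u² + 16u + 60 = 0
u = −6 or u = −10, giving (−6, −22) and (−10, −22).

(−10, −22) and (−6, −22)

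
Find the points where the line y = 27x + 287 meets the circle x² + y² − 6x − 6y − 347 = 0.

Express y = 27x + 287 and substitute into the circle:
730x² + 15330x + 80300 = 0  ⟹  x² + 21x + 110 = 0
x = −10 or x = −11, giving (−10, 17) and (−11, −10).

(−11, −10) and (−10, 17)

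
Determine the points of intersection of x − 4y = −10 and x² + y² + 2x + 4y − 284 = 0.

From the line, y = (10 + x)/4. Substituting:
17x² + 68x − 4284 = 0  ⟹  x² + 4x − 252 = 0
x = 14 or x = −18, giving (14, 6) and (−18, −2).

(−18, −2) and (14, 6)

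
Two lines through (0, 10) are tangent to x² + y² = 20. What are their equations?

2x − y = −10 and 2x + y = 10

Let a tangent through (0, 10) have slope m. Its distance from (0, 0) must equal 2√5:
[m·(0) − (−10)]² = 20(m² + 1)
m² − 4 = 0, so m = 2 or m = −2.
Through (0, 10) these give 2x − y = −10 and 2x + y = 10.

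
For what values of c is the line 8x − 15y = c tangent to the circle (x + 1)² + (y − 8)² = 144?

c = −332 or c = 76

The line touches the circle iff its distance from (−1, 8) is 12:
|8·(−1) − 15·8 − c| / √289 = 12
|c − (−128)| = 12·17, so c = 76 or c = −332.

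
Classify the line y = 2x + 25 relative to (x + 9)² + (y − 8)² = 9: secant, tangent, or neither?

Substituting the line into the circle gives 5x² + 86x + 361 = 0.
Discriminant = (86)² − 4·5·(361) = 176 > 0.
Two real roots: the line is a secant.

secant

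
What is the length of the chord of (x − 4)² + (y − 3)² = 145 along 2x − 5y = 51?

Substitute y = (−51 + 2x)/5:
29x² − 464x + 1131 = 0  ⟹  x² − 16x + 39 = 0
x = 13 or x = 3, giving (13, −5) and (3, −9).
Chord length = distance between (13, −5) and (3, −9) = √116 = 2√29.

2√29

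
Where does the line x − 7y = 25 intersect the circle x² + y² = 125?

Express y = (−25 + x)/7 and substitute into the circle:
50x² − 50x − 5500 = 0  ⟹  x² − x − 110 = 0
x = 11 or x = −10, giving (11, −2) and (−10, −5).

(−10, −5) and (11, −2)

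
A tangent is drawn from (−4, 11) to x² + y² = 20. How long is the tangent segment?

3√13

The centre is (0, 0) and r = 2√5. The square of the distance from P to the centre is 16 + 121 = 137.
The tangent meets the radius at right angles, so tangent² = |PO|² − r² = 137 − 20 = 117.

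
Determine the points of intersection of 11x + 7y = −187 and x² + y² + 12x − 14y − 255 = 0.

Substitute y = (−187 − 11x)/7:
170x² + 5780x + 40800 = 0  ⟹  x² + 34x + 240 = 0
x = −10 or x = −24, giving (−10, −11) and (−24, 11).

(−24, 11) and (−10, −11)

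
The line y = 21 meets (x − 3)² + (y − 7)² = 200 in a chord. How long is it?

Centre (3, 7), r² = 200. Perpendicular distance d from centre to line = |−14| / √1 = 14.
Half the chord is √(r² − d²) = √(4), so the full chord is 4.

4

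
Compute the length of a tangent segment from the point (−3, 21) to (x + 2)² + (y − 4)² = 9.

√281

With centre O = (−2, 4), |OP|² = 290 and r² = 9.
The tangent meets the radius at right angles, so tangent² = |PO|² − r² = 290 − 9 = 281.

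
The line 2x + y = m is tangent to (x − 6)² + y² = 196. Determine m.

For a tangent, require d(centre, line) = r = 14.
|2·6 + 1·0 − m| / √5 = 14
|m − (12)| = 14√5.

m = 12 ± 14√5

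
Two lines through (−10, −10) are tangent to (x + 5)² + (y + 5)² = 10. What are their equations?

A line y − (−10) = m(x − (−10)) is tangent when its distance from (−5, −5) is √10:
(5m − (5))² = 10(m² + 1)
3m² − 10m + 3 = 0, so m = 1/3 or m = 3.
Through (−10, −10) these give x − 3y = 20 and 3x − y = −20.

x − 3y = 20 and 3x − y = −20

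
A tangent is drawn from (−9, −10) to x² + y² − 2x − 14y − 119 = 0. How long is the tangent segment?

The centre is (1, 7) and r = 13. The square of the distance from P to the centre is 100 + 289 = 389.
Power of the point: PT² = |PO|² − r² = 220, so PT = 2√55.

2√55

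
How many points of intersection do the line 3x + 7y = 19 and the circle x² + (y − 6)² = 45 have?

2

Substituting the line into the circle gives 58x² + 138x − 1676 = 0.
Discriminant = (138)² − 4·58·(−1676) = 407876 > 0.
Two real roots: the line is a secant.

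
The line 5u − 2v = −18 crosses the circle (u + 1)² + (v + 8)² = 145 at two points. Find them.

Express v = (18 + 5u)/2 and substitute into the circle:
29u² + 348u + 580 = 0  ⟹  u² + 12u + 20 = 0
u = −2 or u = −10, giving (−2, 4) and (−10, −16).

(−10, −16) and (−2, 4)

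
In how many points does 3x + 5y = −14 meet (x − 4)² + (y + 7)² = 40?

Substituting the line into the circle gives 34x² − 326x − 159 = 0.
Δ = 106276 − (−21624) = 127900.
Two real roots: the line is a secant.

2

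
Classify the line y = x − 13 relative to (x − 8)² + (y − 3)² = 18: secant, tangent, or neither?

neither

d² = (1·8 − 1·3 − (13))²/2 = 32; r² = 18.
Since d² > r², the line lies outside the circle.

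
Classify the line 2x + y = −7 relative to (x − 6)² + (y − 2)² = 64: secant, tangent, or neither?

neither

d² = (2·6 + 1·2 − (−7))²/5 = 441/5; r² = 64.
Since d² > r², the line lies outside the circle.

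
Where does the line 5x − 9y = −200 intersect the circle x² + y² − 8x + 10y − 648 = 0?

(−13, 15) and (−4, 20)

Express y = (200 + 5x)/9 and substitute into the circle:
106x² + 1802x + 5512 = 0  ⟹  x² + 17x + 52 = 0
x = −4 or x = −13, giving (−4, 20) and (−13, 15).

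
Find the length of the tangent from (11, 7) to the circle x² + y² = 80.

Centre (0, 0), r² = 80. |PO|² = (11)² + (7)² = 170.
Power of the point: PT² = |PO|² − r² = 90, so PT = 3√10.

3√10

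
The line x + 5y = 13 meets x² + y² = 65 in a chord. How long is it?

3√26

The distance from (0, 0) to the line is 13/√26, and r² = 65.
Half the chord is √(r² − d²) = √(117/2), so the full chord is 3√26.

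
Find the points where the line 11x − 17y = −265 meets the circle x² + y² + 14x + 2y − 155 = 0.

From the line, y = (265 + 11x)/17. Substituting:
410x² + 10250x + 34440 = 0  ⟹  x² + 25x + 84 = 0
x = −4 or x = −21, giving (−4, 13) and (−21, 2).

(−21, 2) and (−4, 13)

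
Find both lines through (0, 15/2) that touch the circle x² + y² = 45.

A line y − (15/2) = m(x − (0)) is tangent when its distance from (0, 0) is 3√5:
(0m − (−15/2))² = 45(m² + 1)
4m² − 1 = 0, so m = 1/2 or m = −1/2.
Through (0, 15/2) these give x − 2y = −15 and x + 2y = 15.

x − 2y = −15 and x + 2y = 15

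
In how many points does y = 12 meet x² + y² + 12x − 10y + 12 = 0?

Substituting the line into the circle gives x² + 12x + 36 = 0.
Discriminant = (12)² − 4·1·(36) = 0.
A repeated root: the line is tangent.

1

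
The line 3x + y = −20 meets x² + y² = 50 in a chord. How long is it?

The distance from (0, 0) to the line is 20/√10, and r² = 50.
Chord = 2√(r² − d²) = 2·√(10) = 2√10.

2√10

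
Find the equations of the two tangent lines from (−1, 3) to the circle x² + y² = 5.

2x − y = −5 and x + 2y = 5

Let a tangent through (−1, 3) have slope m. Its distance from (0, 0) must equal √5:
[m·(1) − (−3)]² = 5(m² + 1)
2m² − 3m − 2 = 0, so m = 2 or m = −1/2.
With m = 2: 2x − y = −5. With m = −1/2: x + 2y = 5.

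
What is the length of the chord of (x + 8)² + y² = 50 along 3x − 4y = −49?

10

Centre (−8, 0), r² = 50. Perpendicular distance d from centre to line = |25| / √25 = 25/√25.
Chord = 2√(r² − d²) = 2·√(25) = 10.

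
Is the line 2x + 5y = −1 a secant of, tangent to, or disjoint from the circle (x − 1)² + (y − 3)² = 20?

Centre (1, 3), r² = 20. Distance² from centre to line = (18)²/29 = 324/29.
Since d² < r², the line cuts the circle twice.

secant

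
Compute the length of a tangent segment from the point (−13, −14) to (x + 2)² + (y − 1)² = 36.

The centre is (−2, 1) and r = 6. The square of the distance from P to the centre is 121 + 225 = 346.
The tangent meets the radius at right angles, so tangent² = |PO|² − r² = 346 − 36 = 310.

√310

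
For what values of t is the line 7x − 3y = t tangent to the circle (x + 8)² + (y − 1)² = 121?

Tangency holds when the distance from the centre (−8, 1) to the line equals the radius 11:
|7·(−8) − 3·1 − t| / √58 = 11
|t − (−59)| = 11√58.

t = −59 ± 11√58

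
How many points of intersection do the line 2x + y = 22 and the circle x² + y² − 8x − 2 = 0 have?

Substituting the line into the circle gives 5x² − 96x + 482 = 0.
Discriminant = (−96)² − 4·5·(482) = −424 < 0.
No real roots: the line does not meet the circle.

0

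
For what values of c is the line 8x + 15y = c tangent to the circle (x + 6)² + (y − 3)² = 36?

c = −105 or c = 99

The line touches the circle iff its distance from (−6, 3) is 6:
|8·(−6) + 15·3 − c| / √289 = 6
|c − (−3)| = 6·17, so c = 99 or c = −105.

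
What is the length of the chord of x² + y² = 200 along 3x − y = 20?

8√10

The distance from (0, 0) to the line is 20/√10, and r² = 200.
Chord = 2√(r² − d²) = 2·√(160) = 8√10.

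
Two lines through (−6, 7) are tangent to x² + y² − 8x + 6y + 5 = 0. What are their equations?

Write the tangent as mx − y + (7 − m·(−6)) = 0 and set its distance from the centre to 2√5:
(10m − (−10))² = 20(m² + 1)
2m² + 5m + 2 = 0, so m = −1/2 or m = −2.
Through (−6, 7) these give x + 2y = 8 and 2x + y = −5.

x + 2y = 8 and 2x + y = −5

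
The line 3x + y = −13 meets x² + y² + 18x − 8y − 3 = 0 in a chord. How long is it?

6√10

Centre (−9, 4), r² = 100. Perpendicular distance d from centre to line = |−10| / √10 = 10/√10.
Half the chord is √(r² − d²) = √(90), so the full chord is 6√10.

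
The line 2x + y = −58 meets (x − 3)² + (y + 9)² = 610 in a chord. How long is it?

Centre (3, −9), r² = 610. Perpendicular distance d from centre to line = |55| / √5 = 55/√5.
Half the chord is √(r² − d²) = √(5), so the full chord is 2√5.

2√5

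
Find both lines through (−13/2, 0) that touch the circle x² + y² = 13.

2x − 3y = −13 and 2x + 3y = −13

A line y − (0) = m(x − (−13/2)) is tangent when its distance from (0, 0) is √13:
(13/2m − (0))² = 13(m² + 1)
9m² − 4 = 0, so m = 2/3 or m = −2/3.
With m = 2/3: 2x − 3y = −13. With m = −2/3: 2x + 3y = −13.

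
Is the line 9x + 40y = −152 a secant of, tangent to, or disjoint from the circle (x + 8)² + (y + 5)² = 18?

secant

Centre (−8, −5), r² = 18. Distance² from centre to line = (−120)²/1681 = 14400/1681.
Since d² < r², the line cuts the circle twice.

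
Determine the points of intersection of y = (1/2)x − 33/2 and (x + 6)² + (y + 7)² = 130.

Substitute y = (−33 + x)/2:
5x² + 10x − 15 = 0  ⟹  x² + 2x − 3 = 0
x = 1 or x = −3, giving (1, −16) and (−3, −18).

(−3, −18) and (1, −16)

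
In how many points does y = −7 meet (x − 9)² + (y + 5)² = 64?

2

d² = (0·9 + 1·(−5) − (−7))² = 4; r² = 64.
Since d² < r², the line cuts the circle twice.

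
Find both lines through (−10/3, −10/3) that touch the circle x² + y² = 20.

2x + y = −10 and x + 2y = −10

Let a tangent through (−10/3, −10/3) have slope m. Its distance from (0, 0) must equal 2√5:
(10/3m − (10/3))² = 20(m² + 1)
2m² + 5m + 2 = 0, so m = −2 or m = −1/2.
With m = −2: 2x + y = −10. With m = −1/2: x + 2y = −10.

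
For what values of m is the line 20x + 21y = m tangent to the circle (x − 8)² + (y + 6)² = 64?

For a tangent, require d(centre, line) = r = 8.
|20·8 + 21·(−6) − m| / √841 = 8
|m − (34)| = 8·29, so m = 266 or m = −198.

m = −198 or m = 266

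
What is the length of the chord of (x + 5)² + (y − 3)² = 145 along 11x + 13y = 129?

√290

Substitute y = (129 − 11x)/13:
290x² − 290x − 12180 = 0  ⟹  x² − x − 42 = 0
x = 7 or x = −6, giving (7, 4) and (−6, 15).
|(7, 4) − (−6, 15)| = √((13)² + (−11)²) = √290.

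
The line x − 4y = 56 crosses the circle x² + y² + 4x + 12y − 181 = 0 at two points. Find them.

From the line, y = (−56 + x)/4. Substituting:
17x² − 2448 = 0  ⟹  x² − 144 = 0
x = 12 or x = −12, giving (12, −11) and (−12, −17).

(−12, −17) and (12, −11)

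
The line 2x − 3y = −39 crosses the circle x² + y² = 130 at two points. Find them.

Substitute y = (39 + 2x)/3:
13x² + 156x + 351 = 0  ⟹  x² + 12x + 27 = 0
x = −3 or x = −9, giving (−3, 11) and (−9, 7).

(−9, 7) and (−3, 11)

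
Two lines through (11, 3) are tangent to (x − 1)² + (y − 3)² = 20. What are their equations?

Write the tangent as mx − y + (3 − m·(11)) = 0 and set its distance from the centre to 2√5:
(−10m − (0))² = 20(m² + 1)
4m² − 1 = 0, so m = −1/2 or m = 1/2.
Through (11, 3) these give x + 2y = 17 and x − 2y = 5.

x + 2y = 17 and x − 2y = 5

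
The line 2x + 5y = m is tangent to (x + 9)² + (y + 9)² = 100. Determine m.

m = −63 ± 10√29

For a tangent, require d(centre, line) = r = 10.
|2·(−9) + 5·(−9) − m| / √29 = 10
|m − (−63)| = 10√29.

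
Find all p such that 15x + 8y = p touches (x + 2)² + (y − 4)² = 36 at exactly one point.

p = −100 or p = 104

Tangency holds when the distance from the centre (−2, 4) to the line equals the radius 6:
|15·(−2) + 8·4 − p| / √289 = 6
|p − (2)| = 6·17, so p = 104 or p = −100.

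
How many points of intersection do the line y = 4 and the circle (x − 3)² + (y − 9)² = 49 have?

2

Substituting the line into the circle gives x² − 6x − 15 = 0.
Discriminant = (−6)² − 4·1·(−15) = 96 > 0.
Two real roots: the line is a secant.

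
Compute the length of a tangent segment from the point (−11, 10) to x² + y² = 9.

2√53

Centre (0, 0), r² = 9. |PO|² = (−11)² + (10)² = 221.
Power of the point: PT² = |PO|² − r² = 212, so PT = 2√53.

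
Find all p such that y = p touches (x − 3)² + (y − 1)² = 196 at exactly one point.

The line touches the circle iff its distance from (3, 1) is 14:
|0·3 + 1·1 − p| / √1 = 14
|p − (1)| = 14, so p = 15 or p = −13.

p = −13 or p = 15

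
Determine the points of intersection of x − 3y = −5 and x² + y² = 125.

Substitute y = (5 + x)/3:
10x² + 10x − 1100 = 0  ⟹  x² + x − 110 = 0
x = 10 or x = −11, giving (10, 5) and (−11, −2).

(−11, −2) and (10, 5)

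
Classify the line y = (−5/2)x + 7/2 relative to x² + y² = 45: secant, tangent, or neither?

secant

Substituting the line into the circle gives 29x² − 70x − 131 = 0.
Discriminant = (−70)² − 4·29·(−131) = 20096 > 0.
Two real roots: the line is a secant.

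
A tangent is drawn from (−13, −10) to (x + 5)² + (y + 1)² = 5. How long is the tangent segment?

2√35

Centre (−5, −1), r² = 5. |PO|² = (−8)² + (−9)² = 145.
By the tangent–radius right angle, tangent length = √(|PO|² − r²) = √140 = 2√35.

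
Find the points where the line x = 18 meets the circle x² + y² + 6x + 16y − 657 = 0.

(18, −25) and (18, 9)

The line gives x = 18. Substituting into the circle:
y² + 16y − 225 = 0
y = 9 or y = −25, giving (18, 9) and (18, −25).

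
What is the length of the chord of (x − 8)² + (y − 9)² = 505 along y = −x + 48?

7√2

Centre (8, 9), r² = 505. Perpendicular distance d from centre to line = |−31| / √2 = 31/√2.
Chord = 2√(r² − d²) = 2·√(49/2) = 7√2.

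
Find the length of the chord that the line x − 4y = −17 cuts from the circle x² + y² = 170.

Centre (0, 0), r² = 170. Perpendicular distance d from centre to line = |17| / √17 = 17/√17.
Half the chord is √(r² − d²) = √(153), so the full chord is 6√17.

6√17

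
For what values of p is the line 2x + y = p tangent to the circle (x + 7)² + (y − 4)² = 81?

p = −10 ± 9√5

For a tangent, require d(centre, line) = r = 9.
|2·(−7) + 1·4 − p| / √5 = 9
|p − (−10)| = 9√5.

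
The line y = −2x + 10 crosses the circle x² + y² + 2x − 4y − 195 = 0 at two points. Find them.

(−3, 16) and (9, −8)

Substitute y = −2x + 10:
5x² − 30x − 135 = 0  ⟹  x² − 6x − 27 = 0
x = 9 or x = −3, giving (9, −8) and (−3, 16).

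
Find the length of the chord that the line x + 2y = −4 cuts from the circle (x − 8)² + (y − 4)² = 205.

Substitute y = (−4 − x)/2:
5x² − 40x − 420 = 0  ⟹  x² − 8x − 84 = 0
x = 14 or x = −6, giving (14, −9) and (−6, 1).
|(14, −9) − (−6, 1)| = √((20)² + (−10)²) = 10√5.

10√5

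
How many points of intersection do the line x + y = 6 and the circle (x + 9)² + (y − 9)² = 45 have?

2

Centre (−9, 9), r² = 45. Distance² from centre to line = (−6)²/2 = 18.
Since d² < r², the line cuts the circle twice.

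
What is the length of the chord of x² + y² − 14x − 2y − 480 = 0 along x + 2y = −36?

The distance from (7, 1) to the line is 45/√5, and r² = 530.
Half the chord is √(r² − d²) = √(125), so the full chord is 10√5.

10√5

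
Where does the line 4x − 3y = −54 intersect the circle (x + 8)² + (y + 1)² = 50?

(−15, −2) and (−9, 6)

From the line, y = (54 + 4x)/3. Substituting:
25x² + 600x + 3375 = 0  ⟹  x² + 24x + 135 = 0
x = −9 or x = −15, giving (−9, 6) and (−15, −2).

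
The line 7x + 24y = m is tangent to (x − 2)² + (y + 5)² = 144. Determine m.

m = −406 or m = 194

For a tangent, require d(centre, line) = r = 12.
|7·2 + 24·(−5) − m| / √625 = 12
|m − (−106)| = 12·25, so m = 194 or m = −406.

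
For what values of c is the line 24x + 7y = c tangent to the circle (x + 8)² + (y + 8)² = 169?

Tangency holds when the distance from the centre (−8, −8) to the line equals the radius 13:
|24·(−8) + 7·(−8) − c| / √625 = 13
|c − (−248)| = 13·25, so c = 77 or c = −573.

c = −573 or c = 77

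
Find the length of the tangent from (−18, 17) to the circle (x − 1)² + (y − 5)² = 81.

2√106

The centre is (1, 5) and r = 9. The square of the distance from P to the centre is 361 + 144 = 505.
Power of the point: PT² = |PO|² − r² = 424, so PT = 2√106.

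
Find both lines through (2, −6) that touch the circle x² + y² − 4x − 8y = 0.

2x + y = −2 and 2x − y = 10

Write the tangent as mx − y + (−6 − m·(2)) = 0 and set its distance from the centre to 2√5:
(0m − (10))² = 20(m² + 1)
m² − 4 = 0, so m = −2 or m = 2.
Through (2, −6) these give 2x + y = −2 and 2x − y = 10.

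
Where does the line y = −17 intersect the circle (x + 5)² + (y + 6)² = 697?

Express y = −17 and substitute into the circle:
x² + 10x − 551 = 0
x = 19 or x = −29, giving (19, −17) and (−29, −17).

(−29, −17) and (19, −17)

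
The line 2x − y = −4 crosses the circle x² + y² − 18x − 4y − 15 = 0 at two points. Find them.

Express y = 2x + 4 and substitute into the circle:
5x² − 10x − 15 = 0  ⟹  x² − 2x − 3 = 0
x = 3 or x = −1, giving (3, 10) and (−1, 2).

(−1, 2) and (3, 10)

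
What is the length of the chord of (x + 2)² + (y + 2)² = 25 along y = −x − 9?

5√2

From the line, y = −x − 9. Substituting:
2x² + 18x + 28 = 0  ⟹  x² + 9x + 14 = 0
x = −2 or x = −7, giving (−2, −7) and (−7, −2).
Chord length = distance between (−2, −7) and (−7, −2) = √50 = 5√2.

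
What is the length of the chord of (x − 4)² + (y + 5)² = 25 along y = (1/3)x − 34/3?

Centre (4, −5), r² = 25. Perpendicular distance d from centre to line = |−15| / √10 = 15/√10.
Half the chord is √(r² − d²) = √(5/2), so the full chord is √10.

√10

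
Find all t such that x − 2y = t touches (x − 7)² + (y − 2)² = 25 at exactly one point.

t = 3 ± 5√5

For a tangent, require d(centre, line) = r = 5.
|1·7 − 2·2 − t| / √5 = 5
|t − (3)| = 5√5.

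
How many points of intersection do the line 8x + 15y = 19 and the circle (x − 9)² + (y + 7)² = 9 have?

Centre (9, −7), r² = 9. Distance² from centre to line = (−52)²/289 = 2704/289.
Since d² > r², the line lies outside the circle.

0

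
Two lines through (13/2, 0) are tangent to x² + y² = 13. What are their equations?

Let a tangent through (13/2, 0) have slope m. Its distance from (0, 0) must equal √13:
(−13/2m − (0))² = 13(m² + 1)
9m² − 4 = 0, so m = 2/3 or m = −2/3.
With m = 2/3: 2x − 3y = 13. With m = −2/3: 2x + 3y = 13.

2x − 3y = 13 and 2x + 3y = 13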